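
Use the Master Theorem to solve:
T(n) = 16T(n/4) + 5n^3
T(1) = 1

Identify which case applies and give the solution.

a=16, b=4, f(n)=5n^3. log_4(16) = 2. Since c=3 > 2 and the regularity condition holds (16(n/4)^3 = (16/4^3)n^3 with 16/4^3 < 1), Case 3 applies: T(n) = Θ(f(n)) = O(n^3).

Answer: O(n^3) - Case 3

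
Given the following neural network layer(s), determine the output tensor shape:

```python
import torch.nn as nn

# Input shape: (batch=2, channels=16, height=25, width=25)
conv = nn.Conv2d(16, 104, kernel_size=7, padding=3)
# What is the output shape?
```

Input: (2, 16, 25, 25) -> Output: (2, 104, 25, 25)

Answer: (2, 104, 25, 25)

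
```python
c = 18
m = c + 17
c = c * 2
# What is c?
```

Trace:
`c = 18` → c = 18
`m = c + 17` → m = 35
`c = c * 2` → c = 36
So c = 36

Answer: 36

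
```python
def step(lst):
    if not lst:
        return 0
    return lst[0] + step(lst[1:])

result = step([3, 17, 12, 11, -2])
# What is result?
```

3 + 17 + 12 + 11 + (-2) + 0 = 41

Answer: 41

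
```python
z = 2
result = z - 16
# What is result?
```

Trace:
`z = 2` → z = 2
`result = z - 16` → result = -14
So result = -14

Answer: -14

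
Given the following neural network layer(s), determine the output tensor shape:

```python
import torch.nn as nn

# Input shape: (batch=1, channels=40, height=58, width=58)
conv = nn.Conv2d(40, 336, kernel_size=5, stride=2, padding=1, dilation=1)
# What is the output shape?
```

Input: (1, 40, 58, 58) -> Output: (1, 336, 28, 28)

Answer: (1, 336, 28, 28)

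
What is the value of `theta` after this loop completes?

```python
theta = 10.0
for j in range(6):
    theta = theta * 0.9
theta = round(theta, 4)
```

Exponential decay: 10.0 * 0.9^6
`theta` takes the values: 10.0 → 9.0 → 8.1 → 7.29 → 6.561 → 5.9049 → 5.31441 → 5.3144

Answer: 5.3144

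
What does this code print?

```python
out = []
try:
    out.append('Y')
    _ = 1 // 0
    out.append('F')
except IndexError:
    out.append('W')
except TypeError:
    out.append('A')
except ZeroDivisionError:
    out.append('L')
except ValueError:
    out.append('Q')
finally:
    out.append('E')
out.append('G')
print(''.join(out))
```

Execution trace: 'Y' (try body) → 'L' (except ZeroDivisionError) → 'E' (finally) → 'G' (after the try/except). Output: YLEG

Answer: YLEG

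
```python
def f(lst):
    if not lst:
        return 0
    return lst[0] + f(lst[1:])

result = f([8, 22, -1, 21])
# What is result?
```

8 + 22 + (-1) + 21 + 0 = 50

Answer: 50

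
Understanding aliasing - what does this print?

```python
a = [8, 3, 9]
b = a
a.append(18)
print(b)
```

Key concept: basic list aliasing.
Step by step:
`a = [8, 3, 9]` → a = [8, 3, 9]
`b = a` → b = [8, 3, 9] (same object as a)
`a.append(18)` → a = [8, 3, 9, 18] (same object as b); b = [8, 3, 9, 18] (same object as a)
`print(b)` → prints [8, 3, 9, 18]

Answer: [8, 3, 9, 18]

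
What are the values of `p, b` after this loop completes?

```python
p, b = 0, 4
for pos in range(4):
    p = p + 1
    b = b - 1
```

p goes 0→4, b goes 4→0
`p, b` takes the values: (0, 4) → (1, 4) → (1, 3) → (2, 3) → (2, 2) → (3, 2) → (3, 1) → (4, 1) → (4, 0)

Answer: 4, 0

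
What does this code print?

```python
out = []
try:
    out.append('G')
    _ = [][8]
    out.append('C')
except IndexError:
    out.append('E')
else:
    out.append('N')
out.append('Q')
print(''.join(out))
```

Execution trace: 'G' (try body) → 'E' (except IndexError) → 'Q' (after the try/except). Output: GEQ

Answer: GEQ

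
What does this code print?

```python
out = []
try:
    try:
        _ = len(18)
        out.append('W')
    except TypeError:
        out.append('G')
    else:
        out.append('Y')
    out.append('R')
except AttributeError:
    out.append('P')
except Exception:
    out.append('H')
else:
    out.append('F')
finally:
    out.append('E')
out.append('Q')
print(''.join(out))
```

Execution trace: 'G' (inner except TypeError) → 'R' (try body, no exception) → 'F' (else) → 'E' (finally) → 'Q' (after the try/except). Output: GRFEQ

Answer: GRFEQ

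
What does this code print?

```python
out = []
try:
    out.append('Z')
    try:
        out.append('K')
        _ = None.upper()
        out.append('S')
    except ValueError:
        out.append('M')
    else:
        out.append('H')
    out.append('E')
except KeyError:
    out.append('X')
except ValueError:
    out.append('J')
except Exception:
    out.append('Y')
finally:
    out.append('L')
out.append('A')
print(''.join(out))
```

Execution trace: 'Z' (try body) → 'K' (inner try body) → 'Y' (except Exception) → 'L' (finally) → 'A' (after the try/except). Output: ZKYLA

Answer: ZKYLA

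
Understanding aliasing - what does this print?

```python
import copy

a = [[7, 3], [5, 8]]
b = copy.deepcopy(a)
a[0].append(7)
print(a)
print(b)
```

Key concept: deep copy is fully independent.
Step by step:
`a = [[7, 3], [5, 8]]` → a = [[7, 3], [5, 8]]
`b = copy.deepcopy(a)` → b = [[7, 3], [5, 8]]
`a[0].append(7)` → a = [[7, 3, 7], [5, 8]]
`print(a)` → prints [[7, 3, 7], [5, 8]]
`print(b)` → prints [[7, 3], [5, 8]]

Answer:
[[7, 3, 7], [5, 8]]
[[7, 3], [5, 8]]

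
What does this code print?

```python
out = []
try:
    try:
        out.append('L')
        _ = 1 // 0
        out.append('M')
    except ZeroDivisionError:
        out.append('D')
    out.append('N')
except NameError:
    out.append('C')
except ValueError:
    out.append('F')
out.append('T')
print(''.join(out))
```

Execution trace: 'L' (inner try body) → 'D' (inner except ZeroDivisionError) → 'N' (try body, no exception) → 'T' (after the try/except). Output: LDNT

Answer: LDNT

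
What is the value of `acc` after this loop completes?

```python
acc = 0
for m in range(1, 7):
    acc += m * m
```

Sum of squares 1² to 6² = 91
`acc` takes the values: 0 → 1 → 5 → 14 → 30 → 55 → 91

Answer: 91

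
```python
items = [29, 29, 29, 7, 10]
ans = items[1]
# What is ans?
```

Trace:
`items = [29, 29, 29, 7, 10]` → items = [29, 29, 29, 7, 10]
`ans = items[1]` → ans = 29
So ans = 29

Answer: 29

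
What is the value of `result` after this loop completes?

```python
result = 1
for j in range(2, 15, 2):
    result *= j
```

Product of even numbers 2 to 14
`result` takes the values: 1 → 2 → 8 → 48 → 384 → 3840 → 46080 → 645120

Answer: 645120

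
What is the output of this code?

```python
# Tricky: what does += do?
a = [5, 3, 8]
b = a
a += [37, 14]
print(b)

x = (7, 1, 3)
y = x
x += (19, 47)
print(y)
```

Key concept: += behavior differs for mutable vs immutable.
Step by step:
`a = [5, 3, 8]` → a = [5, 3, 8]
`b = a` → b = [5, 3, 8] (same object as a)
`a += [37, 14]` → a = [5, 3, 8, 37, 14] (same object as b); b = [5, 3, 8, 37, 14] (same object as a)
`print(b)` → prints [5, 3, 8, 37, 14]
`x = (7, 1, 3)` → x = (7, 1, 3)
`y = x` → y = (7, 1, 3)
`x += (19, 47)` → x = (7, 1, 3, 19, 47)
`print(y)` → prints (7, 1, 3)

Answer:
[5, 3, 8, 37, 14]
(7, 1, 3)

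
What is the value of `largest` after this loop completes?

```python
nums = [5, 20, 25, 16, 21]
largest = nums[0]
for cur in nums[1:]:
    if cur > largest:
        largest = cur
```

Maximum of [5, 20, 25, 16, 21]
`largest` takes the values: 5 → 20 → 25

Answer: 25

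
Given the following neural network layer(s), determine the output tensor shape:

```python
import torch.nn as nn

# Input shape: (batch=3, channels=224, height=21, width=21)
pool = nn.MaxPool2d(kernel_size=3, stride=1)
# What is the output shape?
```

Input: (3, 224, 21, 21) -> Output: (3, 224, 19, 19)

Answer: (3, 224, 19, 19)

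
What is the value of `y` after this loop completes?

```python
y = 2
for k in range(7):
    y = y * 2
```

Multiply by 2, 7 times: 2 * 2^7 = 256
`y` takes the values: 2 → 4 → 8 → 16 → 32 → 64 → 128 → 256

Answer: 256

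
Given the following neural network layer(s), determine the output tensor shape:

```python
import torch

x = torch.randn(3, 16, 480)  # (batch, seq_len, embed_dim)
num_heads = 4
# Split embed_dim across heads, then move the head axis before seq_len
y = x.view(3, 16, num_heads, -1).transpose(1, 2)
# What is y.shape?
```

Input: (3, 16, 480) -> head_dim = 480 // 4 = 120; after view: (3, 16, 4, 120) -> after transpose(1, 2): (3, 4, 16, 120) -> Output: (3, 4, 16, 120)

Answer: (3, 4, 16, 120)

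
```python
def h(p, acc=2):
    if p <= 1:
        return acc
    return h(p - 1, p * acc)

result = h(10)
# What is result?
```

Accumulator trace (n, acc): (10, 2) -> (9, 20) -> (8, 180) -> (7, 1440) -> (6, 10080) -> (5, 60480) -> (4, 302400) -> (3, 1209600) -> (2, 3628800) -> (1, 7257600) -> return 7257600

Answer: 7257600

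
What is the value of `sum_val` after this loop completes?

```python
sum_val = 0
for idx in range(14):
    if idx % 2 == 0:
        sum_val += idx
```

Sum of even numbers 0 to 13
`sum_val` takes the values: 0 → 2 → 6 → 12 → 20 → 30 → 42

Answer: 42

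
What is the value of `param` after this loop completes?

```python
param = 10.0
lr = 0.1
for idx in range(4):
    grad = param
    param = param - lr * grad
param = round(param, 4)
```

Gradient descent: w = 10.0 * (1 - 0.1)^4
`param` takes the values: 10.0 → 9.0 → 8.1 → 7.29 → 6.561

Answer: 6.561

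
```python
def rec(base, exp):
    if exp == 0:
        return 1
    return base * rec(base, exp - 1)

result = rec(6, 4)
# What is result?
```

rec(6, 4) = 6 * 6 * 6 * 6 = 1296

Answer: 1296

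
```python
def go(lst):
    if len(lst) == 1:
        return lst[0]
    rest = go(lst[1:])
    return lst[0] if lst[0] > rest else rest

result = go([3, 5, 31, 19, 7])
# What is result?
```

Recursive max over [3, 5, 31, 19, 7] = 31

Answer: 31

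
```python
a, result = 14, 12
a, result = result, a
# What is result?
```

Trace:
`a, result = 14, 12` → a = 14; result = 12
`a, result = result, a` → a = 12; result = 14
So result = 14

Answer: 14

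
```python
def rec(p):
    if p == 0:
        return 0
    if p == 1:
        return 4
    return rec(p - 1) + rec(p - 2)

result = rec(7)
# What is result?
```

Build up from base cases: rec(0)=0, rec(1)=4, rec(2)=4, rec(3)=8, rec(4)=12, rec(5)=20, rec(6)=32, ..., rec(7)=52

Answer: 52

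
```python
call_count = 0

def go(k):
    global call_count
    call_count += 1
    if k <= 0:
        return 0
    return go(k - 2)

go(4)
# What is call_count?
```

Linear recursion stepping by 2: 3 calls from k=4 down to ≤0.

Answer: 3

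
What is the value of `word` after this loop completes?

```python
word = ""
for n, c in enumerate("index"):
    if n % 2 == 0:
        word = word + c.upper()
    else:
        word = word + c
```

Uppercase even positions in 'index'
`word` takes the values: "" → "I" → "In" → "InD" → "InDe" → "InDeX"

Answer: "InDeX"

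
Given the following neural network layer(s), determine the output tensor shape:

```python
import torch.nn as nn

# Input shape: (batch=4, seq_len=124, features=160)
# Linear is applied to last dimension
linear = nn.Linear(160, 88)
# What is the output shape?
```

Input: (4, 124, 160) -> Output: (4, 124, 88)

Answer: (4, 124, 88)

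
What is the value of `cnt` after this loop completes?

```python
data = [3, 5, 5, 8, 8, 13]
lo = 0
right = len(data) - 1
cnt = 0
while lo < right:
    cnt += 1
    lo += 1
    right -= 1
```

Iterations until pointers meet (list length 6)
`cnt` takes the values: 0 → 1 → 2 → 3

Answer: 3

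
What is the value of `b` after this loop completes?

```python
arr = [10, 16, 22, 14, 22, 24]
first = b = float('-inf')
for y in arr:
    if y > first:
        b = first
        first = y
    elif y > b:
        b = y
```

Second largest (with repeats) in [10, 16, 22, 14, 22, 24]
`b` takes the values: -inf → 10 → 16 → 22

Answer: 22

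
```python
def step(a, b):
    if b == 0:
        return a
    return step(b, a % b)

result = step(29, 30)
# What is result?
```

step(29, 30) -> step(30, 29) -> step(29, 1) -> step(1, 0) -> 1

Answer: 1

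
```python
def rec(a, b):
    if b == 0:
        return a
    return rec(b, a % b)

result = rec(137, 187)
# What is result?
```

rec(137, 187) -> rec(187, 137) -> rec(137, 50) -> rec(50, 37) -> rec(37, 13) -> rec(13, 11) -> rec(11, 2) -> rec(2, 1) -> rec(1, 0) -> 1

Answer: 1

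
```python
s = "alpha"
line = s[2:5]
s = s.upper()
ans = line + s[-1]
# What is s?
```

Trace:
`s = "alpha"` → s = 'alpha'
`line = s[2:5]` → line = 'pha'
`s = s.upper()` → s = 'ALPHA'
`ans = line + s[-1]` → ans = 'phaA'
So s = 'ALPHA'

Answer: 'ALPHA'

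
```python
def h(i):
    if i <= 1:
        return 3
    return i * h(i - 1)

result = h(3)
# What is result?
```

h(3) = 3 * 2 * 3 = 18

Answer: 18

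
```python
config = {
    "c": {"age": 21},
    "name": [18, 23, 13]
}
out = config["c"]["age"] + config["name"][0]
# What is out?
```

Trace:
`config = { ...` → config = {'c': {'age': 21}, 'name': [18, 23, 13]}
`out = config["c"]["age"] + config["name"][0]` → out = 39
So out = 39

Answer: 39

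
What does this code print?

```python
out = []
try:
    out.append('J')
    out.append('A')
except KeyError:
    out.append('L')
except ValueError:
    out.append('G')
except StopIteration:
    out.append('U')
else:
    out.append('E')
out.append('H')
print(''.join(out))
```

Execution trace: 'J' (try body) → 'A' (try body, no exception) → 'E' (else) → 'H' (after the try/except). Output: JAEH

Answer: JAEH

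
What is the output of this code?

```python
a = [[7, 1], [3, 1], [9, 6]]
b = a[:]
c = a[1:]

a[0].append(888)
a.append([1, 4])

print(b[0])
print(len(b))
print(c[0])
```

Key concept: slice with nested mutation.
Step by step:
`a = [[7, 1], [3, 1], [9, 6]]` → a = [[7, 1], [3, 1], [9, 6]]
`b = a[:]` → b = [[7, 1], [3, 1], [9, 6]]
`c = a[1:]` → c = [[3, 1], [9, 6]]
`a[0].append(888)` → a = [[7, 1, 888], [3, 1], [9, 6]]; b = [[7, 1, 888], [3, 1], [9, 6]]
`a.append([1, 4])` → a = [[7, 1, 888], [3, 1], [9, 6], [1, 4]]
`print(b[0])` → prints [7, 1, 888]
`print(len(b))` → prints 3
`print(c[0])` → prints [3, 1]

Answer:
[7, 1, 888]
3
[3, 1]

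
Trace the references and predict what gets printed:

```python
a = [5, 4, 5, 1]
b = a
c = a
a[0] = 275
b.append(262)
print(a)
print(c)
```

Key concept: multiple aliases.
Step by step:
`a = [5, 4, 5, 1]` → a = [5, 4, 5, 1]
`b = a` → b = [5, 4, 5, 1] (same object as a)
`c = a` → c = [5, 4, 5, 1] (same object as a, b)
`a[0] = 275` → a = [275, 4, 5, 1] (same object as b, c); b = [275, 4, 5, 1] (same object as a, c); c = [275, 4, 5, 1] (same object as a, b)
`b.append(262)` → a = [275, 4, 5, 1, 262] (same object as b, c); b = [275, 4, 5, 1, 262] (same object as a, c); c = [275, 4, 5, 1, 262] (same object as a, b)
`print(a)` → prints [275, 4, 5, 1, 262]
`print(c)` → prints [275, 4, 5, 1, 262]

Answer:
[275, 4, 5, 1, 262]
[275, 4, 5, 1, 262]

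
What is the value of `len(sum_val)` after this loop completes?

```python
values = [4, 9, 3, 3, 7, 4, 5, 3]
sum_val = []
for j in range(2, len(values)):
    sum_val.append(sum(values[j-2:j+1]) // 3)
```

Number of 3-element averages
`sum_val` takes the values: [] → [5] → [5, 5] → [5, 5, 4] → [5, 5, 4, 4] → [5, 5, 4, 4, 5] → [5, 5, 4, 4, 5, 4]
So `len(sum_val)` = 6

Answer: 6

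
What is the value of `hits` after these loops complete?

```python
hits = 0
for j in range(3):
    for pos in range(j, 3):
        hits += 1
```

Upper triangle: 3 + 2 + ... + 1
`hits` takes the values: 0 → 1 → 2 → 3 → 4 → 5 → 6

Answer: 6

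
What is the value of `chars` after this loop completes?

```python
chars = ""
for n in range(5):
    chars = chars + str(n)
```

Concatenate digits 0 to 4
`chars` takes the values: "" → "0" → "01" → "012" → "0123" → "01234"

Answer: "01234"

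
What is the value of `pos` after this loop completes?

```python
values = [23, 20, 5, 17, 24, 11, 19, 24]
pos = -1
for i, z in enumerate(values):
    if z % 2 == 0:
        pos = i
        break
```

First even number index in [23, 20, 5, 17, 24, 11, 19, 24]
`pos` takes the values: -1 → 1

Answer: 1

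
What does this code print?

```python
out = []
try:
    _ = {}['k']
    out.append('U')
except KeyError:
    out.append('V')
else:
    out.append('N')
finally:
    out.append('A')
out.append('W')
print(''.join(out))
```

Execution trace: 'V' (except KeyError) → 'A' (finally) → 'W' (after the try/except). Output: VAW

Answer: VAW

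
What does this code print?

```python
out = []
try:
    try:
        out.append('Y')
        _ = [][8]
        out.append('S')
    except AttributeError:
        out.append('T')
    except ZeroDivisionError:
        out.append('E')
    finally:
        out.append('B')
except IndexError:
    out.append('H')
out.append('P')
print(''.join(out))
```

Execution trace: 'Y' (try body) → 'B' (finally) → 'H' (outer except IndexError) → 'P' (after the try/except). Output: YBHP

Answer: YBHP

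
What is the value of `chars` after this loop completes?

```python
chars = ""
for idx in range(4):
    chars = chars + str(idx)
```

Concatenate digits 0 to 3
`chars` takes the values: "" → "0" → "01" → "012" → "0123"

Answer: "0123"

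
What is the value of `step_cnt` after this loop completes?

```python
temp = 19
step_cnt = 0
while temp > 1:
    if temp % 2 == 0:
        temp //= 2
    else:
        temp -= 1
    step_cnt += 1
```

Steps to reduce 19 to 1
`step_cnt` takes the values: 0 → 1 → 2 → 3 → 4 → 5 → 6

Answer: 6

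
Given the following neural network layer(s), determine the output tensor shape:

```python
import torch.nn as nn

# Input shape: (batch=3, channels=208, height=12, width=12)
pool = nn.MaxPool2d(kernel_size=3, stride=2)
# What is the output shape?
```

Input: (3, 208, 12, 12) -> Output: (3, 208, 5, 5)

Answer: (3, 208, 5, 5)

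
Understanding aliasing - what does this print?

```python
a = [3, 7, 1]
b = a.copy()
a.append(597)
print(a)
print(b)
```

Key concept: list.copy() creates independent copy.
Step by step:
`a = [3, 7, 1]` → a = [3, 7, 1]
`b = a.copy()` → b = [3, 7, 1]
`a.append(597)` → a = [3, 7, 1, 597]
`print(a)` → prints [3, 7, 1, 597]
`print(b)` → prints [3, 7, 1]

Answer:
[3, 7, 1, 597]
[3, 7, 1]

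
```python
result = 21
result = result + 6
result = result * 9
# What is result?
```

Trace:
`result = 21` → result = 21
`result = result + 6` → result = 27
`result = result * 9` → result = 243
So result = 243

Answer: 243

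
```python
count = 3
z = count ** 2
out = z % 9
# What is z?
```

Trace:
`count = 3` → count = 3
`z = count ** 2` → z = 9
`out = z % 9` → out = 0
So z = 9

Answer: 9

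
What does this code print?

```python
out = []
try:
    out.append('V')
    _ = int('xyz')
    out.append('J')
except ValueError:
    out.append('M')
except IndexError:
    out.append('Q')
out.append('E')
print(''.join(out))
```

Execution trace: 'V' (try body) → 'M' (except ValueError) → 'E' (after the try/except). Output: VME

Answer: VME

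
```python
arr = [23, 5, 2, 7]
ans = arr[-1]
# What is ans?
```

Trace:
`arr = [23, 5, 2, 7]` → arr = [23, 5, 2, 7]
`ans = arr[-1]` → ans = 7
So ans = 7

Answer: 7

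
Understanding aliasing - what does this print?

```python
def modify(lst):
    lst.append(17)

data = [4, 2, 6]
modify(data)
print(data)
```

Key concept: function modifies passed list.
Step by step:
`data = [4, 2, 6]` → data = [4, 2, 6]
`modify(data)` → data = [4, 2, 6, 17]
`print(data)` → prints [4, 2, 6, 17]

Answer: [4, 2, 6, 17]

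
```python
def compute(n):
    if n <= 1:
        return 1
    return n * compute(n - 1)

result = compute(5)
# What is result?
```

compute(5) = 5 * 4 * 3 * 2 * 1 = 120

Answer: 120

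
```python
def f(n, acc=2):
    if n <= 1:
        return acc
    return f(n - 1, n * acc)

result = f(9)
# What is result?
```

Accumulator trace (n, acc): (9, 2) -> (8, 18) -> (7, 144) -> (6, 1008) -> (5, 6048) -> (4, 30240) -> (3, 120960) -> (2, 362880) -> (1, 725760) -> return 725760

Answer: 725760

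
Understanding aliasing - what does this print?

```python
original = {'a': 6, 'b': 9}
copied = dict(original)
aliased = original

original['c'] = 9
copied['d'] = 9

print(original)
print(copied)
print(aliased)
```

Key concept: dict() creates copy, assignment creates alias.
Step by step:
`original = {'a': 6, 'b': 9}` → original = {'a': 6, 'b': 9}
`copied = dict(original)` → copied = {'a': 6, 'b': 9}
`aliased = original` → aliased = {'a': 6, 'b': 9} (same object as original)
`original['c'] = 9` → original = {'a': 6, 'b': 9, 'c': 9} (same object as aliased); aliased = {'a': 6, 'b': 9, 'c': 9} (same object as original)
`copied['d'] = 9` → copied = {'a': 6, 'b': 9, 'd': 9}
`print(original)` → prints {'a': 6, 'b': 9, 'c': 9}
`print(copied)` → prints {'a': 6, 'b': 9, 'd': 9}
`print(aliased)` → prints {'a': 6, 'b': 9, 'c': 9}

Answer:
{'a': 6, 'b': 9, 'c': 9}
{'a': 6, 'b': 9, 'd': 9}
{'a': 6, 'b': 9, 'c': 9}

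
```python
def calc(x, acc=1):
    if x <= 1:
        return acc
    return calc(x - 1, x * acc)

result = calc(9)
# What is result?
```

Accumulator trace (n, acc): (9, 1) -> (8, 9) -> (7, 72) -> (6, 504) -> (5, 3024) -> (4, 15120) -> (3, 60480) -> (2, 181440) -> (1, 362880) -> return 362880

Answer: 362880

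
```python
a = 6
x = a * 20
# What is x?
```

Trace:
`a = 6` → a = 6
`x = a * 20` → x = 120
So x = 120

Answer: 120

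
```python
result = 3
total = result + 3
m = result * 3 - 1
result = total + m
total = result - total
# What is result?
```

Trace:
`result = 3` → result = 3
`total = result + 3` → total = 6
`m = result * 3 - 1` → m = 8
`result = total + m` → result = 14
`total = result - total` → total = 8
So result = 14

Answer: 14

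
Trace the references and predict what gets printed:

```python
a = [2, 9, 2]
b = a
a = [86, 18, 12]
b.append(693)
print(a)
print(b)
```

Key concept: rebinding vs mutation: a is rebound to a new list, b still points at the original.
Step by step:
`a = [2, 9, 2]` → a = [2, 9, 2]
`b = a` → b = [2, 9, 2] (same object as a)
`a = [86, 18, 12]` → a = [86, 18, 12]
`b.append(693)` → b = [2, 9, 2, 693]
`print(a)` → prints [86, 18, 12]
`print(b)` → prints [2, 9, 2, 693]

Answer:
[86, 18, 12]
[2, 9, 2, 693]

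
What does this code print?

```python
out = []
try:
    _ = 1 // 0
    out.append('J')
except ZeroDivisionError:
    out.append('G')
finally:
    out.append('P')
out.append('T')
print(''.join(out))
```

Execution trace: 'G' (except ZeroDivisionError) → 'P' (finally) → 'T' (after the try/except). Output: GPT

Answer: GPT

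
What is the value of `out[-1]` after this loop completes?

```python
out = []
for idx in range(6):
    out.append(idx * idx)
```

Last element of squares 0 to 5
`out` takes the values: [] → [0] → [0, 1] → [0, 1, 4] → [0, 1, 4, 9] → [0, 1, 4, 9, 16] → [0, 1, 4, 9, 16, 25]
So `out[-1]` = 25

Answer: 25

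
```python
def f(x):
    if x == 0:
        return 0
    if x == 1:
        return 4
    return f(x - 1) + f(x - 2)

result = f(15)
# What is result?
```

Build up from base cases: f(0)=0, f(1)=4, f(2)=4, f(3)=8, f(4)=12, f(5)=20, f(6)=32, ..., f(15)=2440

Answer: 2440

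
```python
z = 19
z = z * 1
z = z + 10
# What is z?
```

Trace:
`z = 19` → z = 19
`z = z * 1` → z = 19
`z = z + 10` → z = 29
So z = 29

Answer: 29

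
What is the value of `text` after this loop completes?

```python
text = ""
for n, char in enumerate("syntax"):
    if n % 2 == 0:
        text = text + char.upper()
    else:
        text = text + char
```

Uppercase even positions in 'syntax'
`text` takes the values: "" → "S" → "Sy" → "SyN" → "SyNt" → "SyNtA" → "SyNtAx"

Answer: "SyNtAx"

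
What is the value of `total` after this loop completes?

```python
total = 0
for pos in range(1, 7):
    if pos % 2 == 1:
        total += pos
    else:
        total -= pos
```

Add odd, subtract even
`total` takes the values: 0 → 1 → -1 → 2 → -2 → 3 → -3

Answer: -3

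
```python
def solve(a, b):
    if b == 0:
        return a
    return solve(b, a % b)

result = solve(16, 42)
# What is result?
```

solve(16, 42) -> solve(42, 16) -> solve(16, 10) -> solve(10, 6) -> solve(6, 4) -> solve(4, 2) -> solve(2, 0) -> 2

Answer: 2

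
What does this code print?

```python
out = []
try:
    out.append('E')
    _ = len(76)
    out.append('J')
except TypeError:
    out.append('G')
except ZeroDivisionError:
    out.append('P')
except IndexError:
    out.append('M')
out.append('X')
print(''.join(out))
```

Execution trace: 'E' (try body) → 'G' (except TypeError) → 'X' (after the try/except). Output: EGX

Answer: EGX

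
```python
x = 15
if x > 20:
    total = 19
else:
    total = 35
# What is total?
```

Trace:
`x = 15` → x = 15
`if x > 20: ...` → x > 20 is False, take else branch → total = 35
So total = 35

Answer: 35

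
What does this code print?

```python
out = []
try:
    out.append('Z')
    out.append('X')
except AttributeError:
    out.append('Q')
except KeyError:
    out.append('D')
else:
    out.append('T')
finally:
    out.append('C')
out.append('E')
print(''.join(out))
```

Execution trace: 'Z' (try body) → 'X' (try body, no exception) → 'T' (else) → 'C' (finally) → 'E' (after the try/except). Output: ZXTCE

Answer: ZXTCE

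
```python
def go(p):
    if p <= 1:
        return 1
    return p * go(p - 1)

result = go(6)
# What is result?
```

go(6) = 6 * 5 * 4 * 3 * 2 * 1 = 720

Answer: 720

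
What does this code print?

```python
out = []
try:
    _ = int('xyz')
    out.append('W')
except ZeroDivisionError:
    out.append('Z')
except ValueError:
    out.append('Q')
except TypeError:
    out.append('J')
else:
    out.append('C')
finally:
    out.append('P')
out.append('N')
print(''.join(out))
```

Execution trace: 'Q' (except ValueError) → 'P' (finally) → 'N' (after the try/except). Output: QPN

Answer: QPN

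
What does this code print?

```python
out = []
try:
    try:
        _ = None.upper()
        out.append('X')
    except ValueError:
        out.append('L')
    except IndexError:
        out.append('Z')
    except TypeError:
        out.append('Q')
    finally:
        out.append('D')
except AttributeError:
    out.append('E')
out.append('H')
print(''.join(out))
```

Execution trace: 'D' (finally) → 'E' (outer except AttributeError) → 'H' (after the try/except). Output: DEH

Answer: DEH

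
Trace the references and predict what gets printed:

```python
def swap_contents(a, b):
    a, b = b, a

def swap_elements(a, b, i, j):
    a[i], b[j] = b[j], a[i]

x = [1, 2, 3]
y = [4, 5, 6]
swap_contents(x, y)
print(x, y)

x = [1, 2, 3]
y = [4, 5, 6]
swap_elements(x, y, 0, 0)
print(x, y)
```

Key concept: parameter rebinding vs mutation.
Step by step:
`x = [1, 2, 3]` → x = [1, 2, 3]
`y = [4, 5, 6]` → y = [4, 5, 6]
`swap_contents(x, y)` → no visible change to tracked variables
`print(x, y)` → prints [1, 2, 3] [4, 5, 6]
`x = [1, 2, 3]` → x = [1, 2, 3]
`y = [4, 5, 6]` → y = [4, 5, 6]
`swap_elements(x, y, 0, 0)` → x = [4, 2, 3]; y = [1, 5, 6]
`print(x, y)` → prints [4, 2, 3] [1, 5, 6]

Answer:
[1, 2, 3] [4, 5, 6]
[4, 2, 3] [1, 5, 6]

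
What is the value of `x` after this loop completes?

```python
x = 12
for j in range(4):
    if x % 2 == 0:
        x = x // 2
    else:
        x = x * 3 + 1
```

Collatz-style transformation from 12
`x` takes the values: 12 → 6 → 3 → 10 → 5

Answer: 5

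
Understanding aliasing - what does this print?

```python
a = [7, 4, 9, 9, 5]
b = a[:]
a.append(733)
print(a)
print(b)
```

Key concept: slice [:] creates copy.
Step by step:
`a = [7, 4, 9, 9, 5]` → a = [7, 4, 9, 9, 5]
`b = a[:]` → b = [7, 4, 9, 9, 5]
`a.append(733)` → a = [7, 4, 9, 9, 5, 733]
`print(a)` → prints [7, 4, 9, 9, 5, 733]
`print(b)` → prints [7, 4, 9, 9, 5]

Answer:
[7, 4, 9, 9, 5, 733]
[7, 4, 9, 9, 5]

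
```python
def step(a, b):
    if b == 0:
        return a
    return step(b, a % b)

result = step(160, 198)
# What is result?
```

step(160, 198) -> step(198, 160) -> step(160, 38) -> step(38, 8) -> step(8, 6) -> step(6, 2) -> step(2, 0) -> 2

Answer: 2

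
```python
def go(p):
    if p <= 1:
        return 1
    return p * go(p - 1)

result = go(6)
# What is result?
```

go(6) = 6 * 5 * 4 * 3 * 2 * 1 = 720

Answer: 720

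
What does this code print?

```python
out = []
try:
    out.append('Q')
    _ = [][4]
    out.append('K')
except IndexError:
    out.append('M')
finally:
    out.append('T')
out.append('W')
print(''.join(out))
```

Execution trace: 'Q' (try body) → 'M' (except IndexError) → 'T' (finally) → 'W' (after the try/except). Output: QMTW

Answer: QMTW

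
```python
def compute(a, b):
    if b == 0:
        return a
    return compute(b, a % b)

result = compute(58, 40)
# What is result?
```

compute(58, 40) -> compute(40, 18) -> compute(18, 4) -> compute(4, 2) -> compute(2, 0) -> 2

Answer: 2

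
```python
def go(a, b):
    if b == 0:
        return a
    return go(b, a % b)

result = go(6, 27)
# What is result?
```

go(6, 27) -> go(27, 6) -> go(6, 3) -> go(3, 0) -> 3

Answer: 3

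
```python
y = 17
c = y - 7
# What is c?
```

Trace:
`y = 17` → y = 17
`c = y - 7` → c = 10
So c = 10

Answer: 10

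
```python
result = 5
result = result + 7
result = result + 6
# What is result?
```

Trace:
`result = 5` → result = 5
`result = result + 7` → result = 12
`result = result + 6` → result = 18
So result = 18

Answer: 18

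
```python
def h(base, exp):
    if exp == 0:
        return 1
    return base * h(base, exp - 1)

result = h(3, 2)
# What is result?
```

h(3, 2) = 3 * 3 = 9

Answer: 9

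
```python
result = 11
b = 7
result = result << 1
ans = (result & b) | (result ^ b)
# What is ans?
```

Trace:
`result = 11` → result = 11
`b = 7` → b = 7
`result = result << 1` → result = 22
`ans = (result & b) | (result ^ b)` → ans = 23
So ans = 23

Answer: 23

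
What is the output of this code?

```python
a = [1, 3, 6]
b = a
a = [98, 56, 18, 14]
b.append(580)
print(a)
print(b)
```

Key concept: rebinding vs mutation: a is rebound to a new list, b still points at the original.
Step by step:
`a = [1, 3, 6]` → a = [1, 3, 6]
`b = a` → b = [1, 3, 6] (same object as a)
`a = [98, 56, 18, 14]` → a = [98, 56, 18, 14]
`b.append(580)` → b = [1, 3, 6, 580]
`print(a)` → prints [98, 56, 18, 14]
`print(b)` → prints [1, 3, 6, 580]

Answer:
[98, 56, 18, 14]
[1, 3, 6, 580]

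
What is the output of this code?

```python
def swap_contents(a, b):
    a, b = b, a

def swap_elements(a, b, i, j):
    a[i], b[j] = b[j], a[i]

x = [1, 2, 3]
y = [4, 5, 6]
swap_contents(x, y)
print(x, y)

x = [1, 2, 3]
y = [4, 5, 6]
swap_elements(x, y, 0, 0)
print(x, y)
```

Key concept: parameter rebinding vs mutation.
Step by step:
`x = [1, 2, 3]` → x = [1, 2, 3]
`y = [4, 5, 6]` → y = [4, 5, 6]
`swap_contents(x, y)` → no visible change to tracked variables
`print(x, y)` → prints [1, 2, 3] [4, 5, 6]
`x = [1, 2, 3]` → x = [1, 2, 3]
`y = [4, 5, 6]` → y = [4, 5, 6]
`swap_elements(x, y, 0, 0)` → x = [4, 2, 3]; y = [1, 5, 6]
`print(x, y)` → prints [4, 2, 3] [1, 5, 6]

Answer:
[1, 2, 3] [4, 5, 6]
[4, 2, 3] [1, 5, 6]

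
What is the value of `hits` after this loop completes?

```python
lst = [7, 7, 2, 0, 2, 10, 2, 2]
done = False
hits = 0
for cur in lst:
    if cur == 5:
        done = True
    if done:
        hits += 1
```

Count elements after first 5 in [7, 7, 2, 0, 2, 10, 2, 2]
`hits` takes the values: 0

Answer: 0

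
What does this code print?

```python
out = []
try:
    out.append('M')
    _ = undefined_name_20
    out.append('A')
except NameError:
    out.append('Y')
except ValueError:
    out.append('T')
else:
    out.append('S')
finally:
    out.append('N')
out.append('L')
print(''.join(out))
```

Execution trace: 'M' (try body) → 'Y' (except NameError) → 'N' (finally) → 'L' (after the try/except). Output: MYNL

Answer: MYNL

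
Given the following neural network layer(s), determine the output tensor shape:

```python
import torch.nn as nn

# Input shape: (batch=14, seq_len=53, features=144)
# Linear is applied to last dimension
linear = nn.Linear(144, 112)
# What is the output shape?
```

Input: (14, 53, 144) -> Output: (14, 53, 112)

Answer: (14, 53, 112)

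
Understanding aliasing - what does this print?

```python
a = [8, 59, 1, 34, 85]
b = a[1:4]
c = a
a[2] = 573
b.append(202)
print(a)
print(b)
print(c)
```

Key concept: slice vs alias.
Step by step:
`a = [8, 59, 1, 34, 85]` → a = [8, 59, 1, 34, 85]
`b = a[1:4]` → b = [59, 1, 34]
`c = a` → c = [8, 59, 1, 34, 85] (same object as a)
`a[2] = 573` → a = [8, 59, 573, 34, 85] (same object as c); c = [8, 59, 573, 34, 85] (same object as a)
`b.append(202)` → b = [59, 1, 34, 202]
`print(a)` → prints [8, 59, 573, 34, 85]
`print(b)` → prints [59, 1, 34, 202]
`print(c)` → prints [8, 59, 573, 34, 85]

Answer:
[8, 59, 573, 34, 85]
[59, 1, 34, 202]
[8, 59, 573, 34, 85]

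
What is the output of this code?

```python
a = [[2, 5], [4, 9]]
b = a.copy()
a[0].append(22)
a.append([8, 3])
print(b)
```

Key concept: shallow copy with nested lists.
Step by step:
`a = [[2, 5], [4, 9]]` → a = [[2, 5], [4, 9]]
`b = a.copy()` → b = [[2, 5], [4, 9]]
`a[0].append(22)` → a = [[2, 5, 22], [4, 9]]; b = [[2, 5, 22], [4, 9]]
`a.append([8, 3])` → a = [[2, 5, 22], [4, 9], [8, 3]]
`print(b)` → prints [[2, 5, 22], [4, 9]]

Answer: [[2, 5, 22], [4, 9]]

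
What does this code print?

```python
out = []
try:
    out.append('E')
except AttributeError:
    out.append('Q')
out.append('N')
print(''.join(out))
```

Execution trace: 'E' (try body, no exception) → 'N' (after the try/except). Output: EN

Answer: EN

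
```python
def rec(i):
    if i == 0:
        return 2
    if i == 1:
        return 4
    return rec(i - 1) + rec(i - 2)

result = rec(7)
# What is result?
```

Build up from base cases: rec(0)=2, rec(1)=4, rec(2)=6, rec(3)=10, rec(4)=16, rec(5)=26, rec(6)=42, ..., rec(7)=68

Answer: 68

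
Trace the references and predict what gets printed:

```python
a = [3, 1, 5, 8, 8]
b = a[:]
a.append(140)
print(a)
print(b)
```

Key concept: slice [:] creates copy.
Step by step:
`a = [3, 1, 5, 8, 8]` → a = [3, 1, 5, 8, 8]
`b = a[:]` → b = [3, 1, 5, 8, 8]
`a.append(140)` → a = [3, 1, 5, 8, 8, 140]
`print(a)` → prints [3, 1, 5, 8, 8, 140]
`print(b)` → prints [3, 1, 5, 8, 8]

Answer:
[3, 1, 5, 8, 8, 140]
[3, 1, 5, 8, 8]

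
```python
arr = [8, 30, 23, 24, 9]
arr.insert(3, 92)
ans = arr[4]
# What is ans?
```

Trace:
`arr = [8, 30, 23, 24, 9]` → arr = [8, 30, 23, 24, 9]
`arr.insert(3, 92)` → arr = [8, 30, 23, 92, 24, 9]
`ans = arr[4]` → ans = 24
So ans = 24

Answer: 24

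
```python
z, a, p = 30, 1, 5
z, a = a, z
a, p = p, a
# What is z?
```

Trace:
`z, a, p = 30, 1, 5` → z = 30; a = 1; p = 5
`z, a = a, z` → z = 1; a = 30
`a, p = p, a` → a = 5; p = 30
So z = 1

Answer: 1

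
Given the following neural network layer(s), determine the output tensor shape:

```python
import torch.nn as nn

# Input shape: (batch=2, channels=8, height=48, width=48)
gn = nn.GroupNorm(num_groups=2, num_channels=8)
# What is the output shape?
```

Input: (2, 8, 48, 48) -> Output: (2, 8, 48, 48)

Answer: (2, 8, 48, 48)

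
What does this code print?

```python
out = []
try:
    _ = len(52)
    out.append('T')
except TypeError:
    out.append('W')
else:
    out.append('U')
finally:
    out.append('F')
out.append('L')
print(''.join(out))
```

Execution trace: 'W' (except TypeError) → 'F' (finally) → 'L' (after the try/except). Output: WFL

Answer: WFL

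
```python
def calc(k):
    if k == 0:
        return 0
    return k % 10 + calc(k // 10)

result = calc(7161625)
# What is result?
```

Sum of digits of 7161625: 5 + 2 + 6 + 1 + 6 + 1 + 7 = 28

Answer: 28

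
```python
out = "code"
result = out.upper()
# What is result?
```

Trace:
`out = "code"` → out = 'code'
`result = out.upper()` → result = 'CODE'
So result = 'CODE'

Answer: 'CODE'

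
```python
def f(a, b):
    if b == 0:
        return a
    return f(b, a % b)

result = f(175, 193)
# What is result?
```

f(175, 193) -> f(193, 175) -> f(175, 18) -> f(18, 13) -> f(13, 5) -> f(5, 3) -> f(3, 2) -> f(2, 1) -> f(1, 0) -> 1

Answer: 1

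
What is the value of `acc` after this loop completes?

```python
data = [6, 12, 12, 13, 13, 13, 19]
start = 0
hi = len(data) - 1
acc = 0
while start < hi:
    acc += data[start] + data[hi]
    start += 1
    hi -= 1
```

Sum of pairs from ends
`acc` takes the values: 0 → 25 → 50 → 75

Answer: 75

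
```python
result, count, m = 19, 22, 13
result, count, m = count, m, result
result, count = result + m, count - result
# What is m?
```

Trace:
`result, count, m = 19, 22, 13` → result = 19; count = 22; m = 13
`result, count, m = count, m, result` → result = 22; count = 13; m = 19
`result, count = result + m, count - result` → result = 41; count = -9
So m = 19

Answer: 19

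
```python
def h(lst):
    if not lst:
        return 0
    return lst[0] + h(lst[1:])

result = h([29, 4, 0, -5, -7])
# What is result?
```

29 + 4 + 0 + (-5) + (-7) + 0 = 21

Answer: 21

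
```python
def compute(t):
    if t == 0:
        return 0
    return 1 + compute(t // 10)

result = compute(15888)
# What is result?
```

Count of digits of 15888: 5

Answer: 5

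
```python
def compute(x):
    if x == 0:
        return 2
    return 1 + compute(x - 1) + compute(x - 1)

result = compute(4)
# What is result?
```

compute(x) = 1 + 2·compute(x-1), compute(0)=2. Closed form: (2+1)·2^4 - 1 = 47.

Answer: 47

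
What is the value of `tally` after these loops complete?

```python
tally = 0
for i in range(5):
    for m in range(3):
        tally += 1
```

5 * 3 = 15
`tally` takes the values: 0 → 1 → 2 → 3 → 4 → 5 → 6 → 7 → 8 → 9 → 10 → 11 → 12 → 13 → 14 → 15

Answer: 15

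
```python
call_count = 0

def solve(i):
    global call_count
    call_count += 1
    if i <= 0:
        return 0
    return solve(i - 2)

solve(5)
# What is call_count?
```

Linear recursion stepping by 2: 4 calls from i=5 down to ≤0.

Answer: 4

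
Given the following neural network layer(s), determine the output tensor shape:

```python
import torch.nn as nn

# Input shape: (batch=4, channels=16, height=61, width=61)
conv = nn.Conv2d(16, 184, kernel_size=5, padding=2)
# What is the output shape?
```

Input: (4, 16, 61, 61) -> Output: (4, 184, 61, 61)

Answer: (4, 184, 61, 61)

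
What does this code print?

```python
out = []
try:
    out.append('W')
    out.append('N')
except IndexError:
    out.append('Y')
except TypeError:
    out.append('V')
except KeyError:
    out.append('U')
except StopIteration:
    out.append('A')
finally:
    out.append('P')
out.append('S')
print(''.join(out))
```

Execution trace: 'W' (try body) → 'N' (try body, no exception) → 'P' (finally) → 'S' (after the try/except). Output: WNPS

Answer: WNPS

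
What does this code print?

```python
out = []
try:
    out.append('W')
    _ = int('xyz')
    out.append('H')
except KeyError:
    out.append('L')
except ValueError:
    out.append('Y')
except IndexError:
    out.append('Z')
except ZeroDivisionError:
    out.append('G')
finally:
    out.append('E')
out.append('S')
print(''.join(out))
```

Execution trace: 'W' (try body) → 'Y' (except ValueError) → 'E' (finally) → 'S' (after the try/except). Output: WYES

Answer: WYES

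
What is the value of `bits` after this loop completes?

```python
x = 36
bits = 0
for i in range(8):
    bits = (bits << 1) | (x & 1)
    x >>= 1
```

Reverse lowest 8 bits of 36
`bits` takes the values: 0 → 1 → 2 → 4 → 9 → 18 → 36

Answer: 36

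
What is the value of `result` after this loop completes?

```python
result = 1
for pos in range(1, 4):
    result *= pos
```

3! = 6
`result` takes the values: 1 → 2 → 6

Answer: 6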